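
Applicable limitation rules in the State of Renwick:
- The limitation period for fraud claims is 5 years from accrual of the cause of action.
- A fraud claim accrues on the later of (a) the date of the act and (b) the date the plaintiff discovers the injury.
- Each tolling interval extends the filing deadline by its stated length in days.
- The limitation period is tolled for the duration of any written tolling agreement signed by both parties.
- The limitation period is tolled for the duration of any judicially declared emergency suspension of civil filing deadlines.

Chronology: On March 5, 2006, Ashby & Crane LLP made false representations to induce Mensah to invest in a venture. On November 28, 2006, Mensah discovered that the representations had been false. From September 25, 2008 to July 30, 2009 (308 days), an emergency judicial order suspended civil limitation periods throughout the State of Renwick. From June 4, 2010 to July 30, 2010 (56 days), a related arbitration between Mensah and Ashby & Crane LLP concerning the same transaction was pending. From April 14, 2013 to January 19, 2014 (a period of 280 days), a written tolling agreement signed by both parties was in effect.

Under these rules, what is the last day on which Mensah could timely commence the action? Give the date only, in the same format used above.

The claim accrued on November 28, 2006 — the later of the March 5, 2006 act and the November 28, 2006 discovery.
5 years from November 28, 2006 is November 28, 2011.
The period was tolled for 308 days by the emergency suspension of filing deadlines (September 25, 2008 to July 30, 2009), pushing the deadline to October 1, 2012.
The written tolling agreement from April 14, 2013 to January 19, 2014 began after the period had already run on October 1, 2012, so it has no tolling effect.
Although a pending arbitration ran from June 4, 2010 to July 30, 2010, the stated rules do not make that a tolling event, so it is disregarded.

October 1, 2012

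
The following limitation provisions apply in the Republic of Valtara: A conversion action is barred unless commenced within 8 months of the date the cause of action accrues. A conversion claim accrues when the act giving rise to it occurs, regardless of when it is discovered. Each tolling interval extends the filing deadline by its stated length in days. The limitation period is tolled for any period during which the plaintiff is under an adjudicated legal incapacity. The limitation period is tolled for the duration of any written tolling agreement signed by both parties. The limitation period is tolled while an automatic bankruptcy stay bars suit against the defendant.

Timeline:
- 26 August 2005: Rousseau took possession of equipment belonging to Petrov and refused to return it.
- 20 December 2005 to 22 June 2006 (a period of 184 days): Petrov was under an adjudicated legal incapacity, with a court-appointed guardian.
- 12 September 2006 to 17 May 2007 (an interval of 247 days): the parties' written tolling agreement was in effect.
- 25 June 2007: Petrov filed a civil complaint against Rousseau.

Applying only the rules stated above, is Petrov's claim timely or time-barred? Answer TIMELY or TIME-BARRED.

TIMELY

The claim accrued on 26 August 2005, when the wrongful act occurred.
8 months from 26 August 2005 is 26 April 2006.
The period was tolled for 184 days by the plaintiff's legal incapacity (20 December 2005 to 22 June 2006), pushing the deadline to 27 October 2006.
The written tolling agreement from 12 September 2006 to 17 May 2007 tolled the period for 247 days, extending the deadline to 1 July 2007.
Petrov filed on 25 June 2007, before the 1 July 2007 deadline, so the action is timely.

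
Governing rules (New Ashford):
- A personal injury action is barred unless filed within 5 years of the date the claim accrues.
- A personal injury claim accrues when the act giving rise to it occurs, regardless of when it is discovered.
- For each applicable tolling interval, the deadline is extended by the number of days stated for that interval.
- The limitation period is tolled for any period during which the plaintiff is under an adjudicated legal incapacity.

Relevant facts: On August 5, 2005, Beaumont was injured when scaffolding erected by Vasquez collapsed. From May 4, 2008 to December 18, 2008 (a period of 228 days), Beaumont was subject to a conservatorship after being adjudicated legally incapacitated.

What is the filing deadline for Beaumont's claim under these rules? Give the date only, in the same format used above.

The claim accrued on August 5, 2005, when the wrongful act occurred.
5 years from August 5, 2005 is August 5, 2010.
Because the plaintiff's legal incapacity ran from May 4, 2008 to December 18, 2008, the deadline is extended by 228 days to March 21, 2011.

March 21, 2011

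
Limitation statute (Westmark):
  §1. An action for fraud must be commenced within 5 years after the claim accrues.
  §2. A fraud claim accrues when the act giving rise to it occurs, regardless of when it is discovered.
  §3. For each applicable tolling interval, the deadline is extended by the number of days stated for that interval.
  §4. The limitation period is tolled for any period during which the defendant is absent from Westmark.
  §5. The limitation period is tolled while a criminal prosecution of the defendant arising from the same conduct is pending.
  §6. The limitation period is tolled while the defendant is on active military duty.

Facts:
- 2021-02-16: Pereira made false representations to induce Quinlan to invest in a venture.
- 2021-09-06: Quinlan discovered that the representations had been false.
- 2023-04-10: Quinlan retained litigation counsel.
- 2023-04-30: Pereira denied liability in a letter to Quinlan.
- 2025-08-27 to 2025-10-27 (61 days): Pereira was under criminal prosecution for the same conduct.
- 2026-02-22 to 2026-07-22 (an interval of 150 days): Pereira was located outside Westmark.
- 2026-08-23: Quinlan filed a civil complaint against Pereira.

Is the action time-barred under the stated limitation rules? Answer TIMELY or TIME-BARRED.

TIMELY

Because the rule ties accrual to occurrence, the claim accrued on 2021-02-16, not on the 2021-09-06 discovery date.
The untolled deadline — 5 years after 2021-02-16 — is 2026-02-16.
The period was tolled for 61 days by the pending criminal prosecution (2025-08-27 to 2025-10-27), pushing the deadline to 2026-04-18.
The period was tolled for 150 days by the defendant's absence from the jurisdiction (2026-02-22 to 2026-07-22), pushing the deadline to 2026-09-15.
The other events in the timeline have no effect on the limitation period under the stated rules.
Filing on 2026-08-23 beat the 2026-09-15 deadline — the action is timely.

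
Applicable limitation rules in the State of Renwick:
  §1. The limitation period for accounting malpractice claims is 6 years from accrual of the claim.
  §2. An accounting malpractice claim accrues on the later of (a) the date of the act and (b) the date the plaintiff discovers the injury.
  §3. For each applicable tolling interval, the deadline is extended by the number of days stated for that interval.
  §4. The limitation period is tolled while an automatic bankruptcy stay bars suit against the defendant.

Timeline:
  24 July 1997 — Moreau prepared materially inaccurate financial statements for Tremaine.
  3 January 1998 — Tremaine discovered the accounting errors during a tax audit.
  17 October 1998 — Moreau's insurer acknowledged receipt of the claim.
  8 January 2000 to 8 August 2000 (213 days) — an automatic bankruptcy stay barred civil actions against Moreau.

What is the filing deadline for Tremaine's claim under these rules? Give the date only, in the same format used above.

3 August 2004

The claim accrued on 3 January 1998 — the later of the 24 July 1997 act and the 3 January 1998 discovery.
Adding the 6 years base period to 3 January 1998 gives a deadline of 3 January 2004, before any tolling.
The period was tolled for 213 days by the automatic bankruptcy stay (8 January 2000 to 8 August 2000), pushing the deadline to 3 August 2004.
The other events in the timeline have no effect on the limitation period under the stated rules.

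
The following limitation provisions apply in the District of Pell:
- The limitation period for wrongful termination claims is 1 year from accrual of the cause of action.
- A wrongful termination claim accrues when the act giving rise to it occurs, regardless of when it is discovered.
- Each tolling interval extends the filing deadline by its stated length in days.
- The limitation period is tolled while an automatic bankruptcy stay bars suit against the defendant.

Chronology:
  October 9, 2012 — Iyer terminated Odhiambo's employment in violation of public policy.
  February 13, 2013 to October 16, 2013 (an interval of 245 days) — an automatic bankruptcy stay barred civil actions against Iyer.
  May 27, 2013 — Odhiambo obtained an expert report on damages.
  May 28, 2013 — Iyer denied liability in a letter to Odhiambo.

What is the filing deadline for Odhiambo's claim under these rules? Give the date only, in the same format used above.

The limitation period began to run on October 9, 2012.
1 year from October 9, 2012 is October 9, 2013.
Because the automatic bankruptcy stay ran from February 13, 2013 to October 16, 2013, the deadline is extended by 245 days to June 11, 2014.
None of the other events listed affects the running of the period under the stated rules.

June 11, 2014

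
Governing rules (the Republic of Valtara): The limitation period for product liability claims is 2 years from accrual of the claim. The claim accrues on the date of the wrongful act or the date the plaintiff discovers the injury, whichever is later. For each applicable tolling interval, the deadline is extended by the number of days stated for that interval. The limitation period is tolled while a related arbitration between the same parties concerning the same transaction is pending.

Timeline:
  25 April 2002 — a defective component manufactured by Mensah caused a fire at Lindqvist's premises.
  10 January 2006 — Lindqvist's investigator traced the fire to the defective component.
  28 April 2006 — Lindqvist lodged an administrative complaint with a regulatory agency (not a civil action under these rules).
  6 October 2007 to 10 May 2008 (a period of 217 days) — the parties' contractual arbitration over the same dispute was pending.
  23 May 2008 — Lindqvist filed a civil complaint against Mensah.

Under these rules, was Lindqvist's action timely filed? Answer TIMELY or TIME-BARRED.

TIMELY

Taking the later of the act (25 April 2002) and discovery (10 January 2006), the claim accrued on 10 January 2006.
2 years from 10 January 2006 is 10 January 2008.
The period was tolled for 217 days by the pending related arbitration (6 October 2007 to 10 May 2008), pushing the deadline to 14 August 2008.
Nothing else in the chronology tolls or restarts the period.
Filing on 23 May 2008 beat the 14 August 2008 deadline — the action is timely.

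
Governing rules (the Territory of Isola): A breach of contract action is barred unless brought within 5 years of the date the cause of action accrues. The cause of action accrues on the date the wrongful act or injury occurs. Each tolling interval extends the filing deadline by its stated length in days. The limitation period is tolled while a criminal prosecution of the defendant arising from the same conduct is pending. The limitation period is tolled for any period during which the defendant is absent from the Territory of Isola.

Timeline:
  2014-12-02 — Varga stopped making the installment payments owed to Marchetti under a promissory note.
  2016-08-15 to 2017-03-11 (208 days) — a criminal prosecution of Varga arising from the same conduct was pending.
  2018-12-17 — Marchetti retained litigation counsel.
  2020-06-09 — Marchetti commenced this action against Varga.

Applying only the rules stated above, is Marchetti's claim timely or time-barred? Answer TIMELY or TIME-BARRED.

The cause of action accrued on 2014-12-02, the date of the act.
Adding the 5 years base period to 2014-12-02 gives a deadline of 2019-12-02, before any tolling.
The pending criminal prosecution from 2016-08-15 to 2017-03-11 tolled the period for 208 days, extending the deadline to 2020-06-27.
Nothing else in the chronology tolls or restarts the period.
Filing on 2020-06-09 beat the 2020-06-27 deadline — the action is timely.

TIMELY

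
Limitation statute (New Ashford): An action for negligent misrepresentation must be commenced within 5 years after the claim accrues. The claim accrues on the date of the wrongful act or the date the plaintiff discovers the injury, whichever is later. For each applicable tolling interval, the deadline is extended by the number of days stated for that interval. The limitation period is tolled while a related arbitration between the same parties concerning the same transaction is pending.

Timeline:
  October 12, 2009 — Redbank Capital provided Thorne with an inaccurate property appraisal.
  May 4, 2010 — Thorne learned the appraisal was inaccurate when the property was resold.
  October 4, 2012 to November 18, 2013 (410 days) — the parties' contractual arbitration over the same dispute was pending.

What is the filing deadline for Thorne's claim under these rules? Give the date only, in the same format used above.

Taking the later of the act (October 12, 2009) and discovery (May 4, 2010), the claim accrued on May 4, 2010.
Adding the 5 years base period to May 4, 2010 gives a deadline of May 4, 2015, before any tolling.
Because the pending related arbitration ran from October 4, 2012 to November 18, 2013, the deadline is extended by 410 days to June 17, 2016.

June 17, 2016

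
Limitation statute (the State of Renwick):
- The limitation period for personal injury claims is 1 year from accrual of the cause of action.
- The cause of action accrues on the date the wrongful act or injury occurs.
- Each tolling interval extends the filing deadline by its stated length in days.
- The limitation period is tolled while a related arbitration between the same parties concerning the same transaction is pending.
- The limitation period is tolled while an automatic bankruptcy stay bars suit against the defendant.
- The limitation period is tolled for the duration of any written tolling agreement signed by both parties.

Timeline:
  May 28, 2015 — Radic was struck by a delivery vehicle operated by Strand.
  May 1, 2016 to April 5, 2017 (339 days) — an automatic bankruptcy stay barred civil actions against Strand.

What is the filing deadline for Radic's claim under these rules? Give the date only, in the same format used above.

May 2, 2017

The cause of action accrued on May 28, 2015, the date of the act.
The untolled deadline — 1 year after May 28, 2015 — is May 28, 2016.
The period was tolled for 339 days by the automatic bankruptcy stay (May 1, 2016 to April 5, 2017), pushing the deadline to May 2, 2017.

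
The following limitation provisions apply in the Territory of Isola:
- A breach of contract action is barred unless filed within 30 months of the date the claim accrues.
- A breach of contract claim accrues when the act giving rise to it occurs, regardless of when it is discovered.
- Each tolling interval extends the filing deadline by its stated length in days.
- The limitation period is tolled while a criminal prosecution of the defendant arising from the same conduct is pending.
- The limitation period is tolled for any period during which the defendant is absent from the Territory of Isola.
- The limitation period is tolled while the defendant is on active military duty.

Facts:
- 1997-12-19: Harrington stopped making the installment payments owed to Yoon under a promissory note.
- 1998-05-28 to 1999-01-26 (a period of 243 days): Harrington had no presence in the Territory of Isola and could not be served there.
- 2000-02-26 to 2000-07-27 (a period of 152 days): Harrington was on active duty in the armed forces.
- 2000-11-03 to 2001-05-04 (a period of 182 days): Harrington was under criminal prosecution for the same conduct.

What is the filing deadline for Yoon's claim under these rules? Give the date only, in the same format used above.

2002-01-17

The claim accrued on 1997-12-19, the date of the act.
The untolled deadline — 30 months after 1997-12-19 — is 2000-06-19.
Because the defendant's absence from the jurisdiction ran from 1998-05-28 to 1999-01-26, the deadline is extended by 243 days to 2001-02-17.
The period was tolled for 152 days by the defendant's active military service (2000-02-26 to 2000-07-27), pushing the deadline to 2001-07-19.
Because the pending criminal prosecution ran from 2000-11-03 to 2001-05-04, the deadline is extended by 182 days to 2002-01-17.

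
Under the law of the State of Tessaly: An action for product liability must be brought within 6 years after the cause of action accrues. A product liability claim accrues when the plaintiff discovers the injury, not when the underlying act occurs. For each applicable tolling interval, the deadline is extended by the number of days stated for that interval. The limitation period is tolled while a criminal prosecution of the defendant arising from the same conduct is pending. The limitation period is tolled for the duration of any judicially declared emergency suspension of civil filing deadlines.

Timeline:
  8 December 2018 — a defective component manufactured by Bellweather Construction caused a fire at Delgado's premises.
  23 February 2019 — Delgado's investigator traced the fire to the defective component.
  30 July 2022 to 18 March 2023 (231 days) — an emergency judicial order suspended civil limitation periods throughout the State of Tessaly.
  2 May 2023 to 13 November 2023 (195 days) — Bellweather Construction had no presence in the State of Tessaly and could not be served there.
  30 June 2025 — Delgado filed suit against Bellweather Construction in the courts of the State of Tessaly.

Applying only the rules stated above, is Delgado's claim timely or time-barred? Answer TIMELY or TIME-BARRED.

TIMELY

Under the discovery rule, the claim accrued on 23 February 2019, when Delgado discovered the injury — not on the 8 December 2018 date of the underlying act.
Adding the 6 years base period to 23 February 2019 gives a deadline of 23 February 2025, before any tolling.
The emergency suspension of filing deadlines from 30 July 2022 to 18 March 2023 tolled the period for 231 days, extending the deadline to 12 October 2025.
The defendant's absence from the jurisdiction from 2 May 2023 to 13 November 2023 does not toll the period, because no stated rule makes the defendant's absence a tolling event.
Filing on 30 June 2025 beat the 12 October 2025 deadline — the action is timely.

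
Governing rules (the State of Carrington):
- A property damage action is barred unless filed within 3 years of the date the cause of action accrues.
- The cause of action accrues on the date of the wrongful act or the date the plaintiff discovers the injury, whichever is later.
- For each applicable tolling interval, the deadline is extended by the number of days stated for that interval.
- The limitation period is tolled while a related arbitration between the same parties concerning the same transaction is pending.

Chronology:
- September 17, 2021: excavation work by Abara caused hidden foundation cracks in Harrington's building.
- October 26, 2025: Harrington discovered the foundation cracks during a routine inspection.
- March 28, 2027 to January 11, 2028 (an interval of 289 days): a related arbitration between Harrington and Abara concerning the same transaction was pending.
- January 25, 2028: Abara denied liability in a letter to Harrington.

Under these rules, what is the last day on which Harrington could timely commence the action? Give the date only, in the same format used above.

August 11, 2029

The claim accrued on October 26, 2025 — the later of the September 17, 2021 act and the October 26, 2025 discovery.
3 years from October 26, 2025 is October 26, 2028.
Because the pending related arbitration ran from March 28, 2027 to January 11, 2028, the deadline is extended by 289 days to August 11, 2029.
Nothing else in the chronology tolls or restarts the period.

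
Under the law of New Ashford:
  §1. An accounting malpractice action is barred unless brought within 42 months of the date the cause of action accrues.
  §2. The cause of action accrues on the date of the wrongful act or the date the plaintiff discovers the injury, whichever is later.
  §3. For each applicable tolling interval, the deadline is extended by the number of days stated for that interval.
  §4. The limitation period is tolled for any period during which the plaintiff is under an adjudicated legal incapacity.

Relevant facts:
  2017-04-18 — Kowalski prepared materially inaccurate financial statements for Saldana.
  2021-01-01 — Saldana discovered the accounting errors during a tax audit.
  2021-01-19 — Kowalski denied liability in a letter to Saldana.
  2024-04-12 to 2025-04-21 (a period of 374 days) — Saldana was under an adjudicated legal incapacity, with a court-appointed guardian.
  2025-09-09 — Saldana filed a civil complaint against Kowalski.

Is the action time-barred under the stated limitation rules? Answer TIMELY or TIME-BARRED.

TIME-BARRED

Taking the later of the act (2017-04-18) and discovery (2021-01-01), the claim accrued on 2021-01-01.
Adding the 42 months base period to 2021-01-01 gives a deadline of 2024-07-01, before any tolling.
Because the plaintiff's legal incapacity ran from 2024-04-12 to 2025-04-21, the deadline is extended by 374 days to 2025-07-10.
Nothing else in the chronology tolls or restarts the period.
Filing on 2025-09-09 missed the 2025-07-10 deadline — the action is time-barred.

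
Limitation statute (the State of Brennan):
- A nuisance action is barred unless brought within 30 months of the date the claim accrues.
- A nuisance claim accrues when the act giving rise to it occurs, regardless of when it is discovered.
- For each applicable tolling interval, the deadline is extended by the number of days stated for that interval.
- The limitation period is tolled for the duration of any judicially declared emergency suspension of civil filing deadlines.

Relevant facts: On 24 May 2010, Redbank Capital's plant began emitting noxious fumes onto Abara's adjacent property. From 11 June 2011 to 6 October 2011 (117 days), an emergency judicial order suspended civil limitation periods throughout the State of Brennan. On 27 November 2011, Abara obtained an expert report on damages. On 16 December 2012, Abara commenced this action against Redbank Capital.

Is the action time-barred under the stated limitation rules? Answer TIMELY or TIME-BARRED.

TIMELY

The limitation period began to run on 24 May 2010.
Adding the 30 months base period to 24 May 2010 gives a deadline of 24 November 2012, before any tolling.
The period was tolled for 117 days by the emergency suspension of filing deadlines (11 June 2011 to 6 October 2011), pushing the deadline to 21 March 2013.
The other events in the timeline have no effect on the limitation period under the stated rules.
Abara filed on 16 December 2012, before the 21 March 2013 deadline, so the action is timely.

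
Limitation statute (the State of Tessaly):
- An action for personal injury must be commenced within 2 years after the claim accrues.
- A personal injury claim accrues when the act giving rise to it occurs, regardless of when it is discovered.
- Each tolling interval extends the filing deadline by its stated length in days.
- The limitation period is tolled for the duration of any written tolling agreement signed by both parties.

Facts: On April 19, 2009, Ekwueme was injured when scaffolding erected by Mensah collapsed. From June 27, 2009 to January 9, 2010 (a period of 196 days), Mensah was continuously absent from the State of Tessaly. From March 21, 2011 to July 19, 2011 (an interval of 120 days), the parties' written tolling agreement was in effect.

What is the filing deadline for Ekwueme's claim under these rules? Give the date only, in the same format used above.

August 17, 2011

The claim accrued on April 19, 2009, when the wrongful act occurred.
Adding the 2 years base period to April 19, 2009 gives a deadline of April 19, 2011, before any tolling.
The period was tolled for 120 days by the written tolling agreement (March 21, 2011 to July 19, 2011), pushing the deadline to August 17, 2011.
Although the defendant's absence ran from June 27, 2009 to January 9, 2010, the stated rules do not make that a tolling event, so it is disregarded.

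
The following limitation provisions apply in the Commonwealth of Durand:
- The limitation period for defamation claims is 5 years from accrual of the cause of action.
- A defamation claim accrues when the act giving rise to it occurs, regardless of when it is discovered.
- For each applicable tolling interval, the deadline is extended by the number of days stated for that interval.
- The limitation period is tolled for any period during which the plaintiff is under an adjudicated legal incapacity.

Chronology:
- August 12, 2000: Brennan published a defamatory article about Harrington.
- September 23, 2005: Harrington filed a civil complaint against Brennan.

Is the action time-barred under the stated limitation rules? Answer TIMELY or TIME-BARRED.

The limitation period began to run on August 12, 2000.
5 years from August 12, 2000 is August 12, 2005.
Harrington filed on September 23, 2005, after the August 12, 2005 deadline, so the action is time-barred.

TIME-BARRED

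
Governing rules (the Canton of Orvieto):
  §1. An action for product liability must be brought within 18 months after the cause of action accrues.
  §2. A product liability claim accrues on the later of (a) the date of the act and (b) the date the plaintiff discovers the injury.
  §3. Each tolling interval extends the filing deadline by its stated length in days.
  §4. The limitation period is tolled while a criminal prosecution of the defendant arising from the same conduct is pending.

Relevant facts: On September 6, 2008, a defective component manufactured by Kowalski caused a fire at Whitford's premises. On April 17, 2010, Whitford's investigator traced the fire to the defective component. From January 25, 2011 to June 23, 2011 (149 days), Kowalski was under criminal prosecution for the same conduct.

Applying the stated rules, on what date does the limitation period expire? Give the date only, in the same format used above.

The claim accrued on April 17, 2010 — the later of the September 6, 2008 act and the April 17, 2010 discovery.
The untolled deadline — 18 months after April 17, 2010 — is October 17, 2011.
The period was tolled for 149 days by the pending criminal prosecution (January 25, 2011 to June 23, 2011), pushing the deadline to March 14, 2012.

March 14, 2012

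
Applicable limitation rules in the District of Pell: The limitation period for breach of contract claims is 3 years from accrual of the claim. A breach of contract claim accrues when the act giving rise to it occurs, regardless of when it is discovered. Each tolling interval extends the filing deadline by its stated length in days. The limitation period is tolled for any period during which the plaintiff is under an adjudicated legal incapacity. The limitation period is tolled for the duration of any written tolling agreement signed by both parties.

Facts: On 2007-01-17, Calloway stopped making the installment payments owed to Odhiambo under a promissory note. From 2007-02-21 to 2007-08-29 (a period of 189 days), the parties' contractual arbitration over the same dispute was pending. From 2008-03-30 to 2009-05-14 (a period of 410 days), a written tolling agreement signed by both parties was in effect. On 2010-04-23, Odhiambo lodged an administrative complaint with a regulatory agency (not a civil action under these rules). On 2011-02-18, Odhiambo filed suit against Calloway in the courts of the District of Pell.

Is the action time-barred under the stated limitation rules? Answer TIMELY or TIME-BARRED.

The claim accrued on 2007-01-17, the date of the act.
3 years from 2007-01-17 is 2010-01-17.
The period was tolled for 410 days by the written tolling agreement (2008-03-30 to 2009-05-14), pushing the deadline to 2011-03-03.
The pending related arbitration from 2007-02-21 to 2007-08-29 does not toll the period, because no stated rule makes a pending arbitration a tolling event.
Nothing else in the chronology tolls or restarts the period.
The 2011-02-18 filing precedes the 2011-03-03 deadline; the claim is timely.

TIMELY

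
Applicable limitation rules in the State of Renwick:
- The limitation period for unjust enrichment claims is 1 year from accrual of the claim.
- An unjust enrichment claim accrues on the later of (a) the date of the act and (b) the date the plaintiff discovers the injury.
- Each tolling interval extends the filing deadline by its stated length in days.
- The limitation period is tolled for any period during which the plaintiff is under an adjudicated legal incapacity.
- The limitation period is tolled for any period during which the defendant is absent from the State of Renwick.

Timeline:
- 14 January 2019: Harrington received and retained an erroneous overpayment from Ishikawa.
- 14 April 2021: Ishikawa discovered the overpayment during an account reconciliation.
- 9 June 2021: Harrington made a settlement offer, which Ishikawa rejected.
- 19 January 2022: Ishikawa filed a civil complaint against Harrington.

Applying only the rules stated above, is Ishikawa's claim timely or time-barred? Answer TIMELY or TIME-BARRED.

TIMELY

Because discovery on 14 April 2021 post-dates the 14 January 2019 act, accrual under the later-of rule falls on 14 April 2021.
The untolled deadline — 1 year after 14 April 2021 — is 14 April 2022.
Nothing else in the chronology tolls or restarts the period.
The 19 January 2022 filing precedes the 14 April 2022 deadline; the claim is timely.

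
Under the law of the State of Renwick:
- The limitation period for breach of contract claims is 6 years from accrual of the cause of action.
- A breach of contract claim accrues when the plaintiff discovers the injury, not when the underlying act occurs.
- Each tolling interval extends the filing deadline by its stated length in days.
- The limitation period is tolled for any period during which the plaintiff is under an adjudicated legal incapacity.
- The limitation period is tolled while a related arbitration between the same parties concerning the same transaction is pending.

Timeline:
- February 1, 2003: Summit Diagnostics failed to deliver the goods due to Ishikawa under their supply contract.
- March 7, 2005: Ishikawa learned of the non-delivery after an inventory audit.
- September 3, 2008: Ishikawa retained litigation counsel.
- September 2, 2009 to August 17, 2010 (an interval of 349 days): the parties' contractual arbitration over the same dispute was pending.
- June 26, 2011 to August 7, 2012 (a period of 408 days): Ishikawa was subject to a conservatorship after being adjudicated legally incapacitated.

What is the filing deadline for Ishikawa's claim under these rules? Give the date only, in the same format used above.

The claim did not accrue until Ishikawa discovered the injury on March 7, 2005; the February 1, 2003 act date does not start the clock under the stated rule.
The untolled deadline — 6 years after March 7, 2005 — is March 7, 2011.
The period was tolled for 349 days by the pending related arbitration (September 2, 2009 to August 17, 2010), pushing the deadline to February 19, 2012.
The period was tolled for 408 days by the plaintiff's legal incapacity (June 26, 2011 to August 7, 2012), pushing the deadline to April 2, 2013.
None of the other events listed affects the running of the period under the stated rules.

April 2, 2013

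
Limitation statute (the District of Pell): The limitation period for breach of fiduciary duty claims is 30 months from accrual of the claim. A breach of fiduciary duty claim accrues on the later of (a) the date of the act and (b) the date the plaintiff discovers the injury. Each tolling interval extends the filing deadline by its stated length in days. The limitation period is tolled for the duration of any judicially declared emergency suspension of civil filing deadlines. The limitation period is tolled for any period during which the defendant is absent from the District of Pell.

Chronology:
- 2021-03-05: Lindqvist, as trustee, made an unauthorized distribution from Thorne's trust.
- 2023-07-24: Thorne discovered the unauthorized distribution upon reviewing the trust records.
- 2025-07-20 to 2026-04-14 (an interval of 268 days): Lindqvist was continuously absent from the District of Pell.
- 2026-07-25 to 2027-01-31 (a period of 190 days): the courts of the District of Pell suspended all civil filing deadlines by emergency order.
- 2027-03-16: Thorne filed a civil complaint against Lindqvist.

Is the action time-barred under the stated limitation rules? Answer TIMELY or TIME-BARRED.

TIMELY

The claim accrued on 2023-07-24 — the later of the 2021-03-05 act and the 2023-07-24 discovery.
30 months from 2023-07-24 is 2026-01-24.
Because the defendant's absence from the jurisdiction ran from 2025-07-20 to 2026-04-14, the deadline is extended by 268 days to 2026-10-19.
The period was tolled for 190 days by the emergency suspension of filing deadlines (2026-07-25 to 2027-01-31), pushing the deadline to 2027-04-27.
Filing on 2027-03-16 beat the 2027-04-27 deadline — the action is timely.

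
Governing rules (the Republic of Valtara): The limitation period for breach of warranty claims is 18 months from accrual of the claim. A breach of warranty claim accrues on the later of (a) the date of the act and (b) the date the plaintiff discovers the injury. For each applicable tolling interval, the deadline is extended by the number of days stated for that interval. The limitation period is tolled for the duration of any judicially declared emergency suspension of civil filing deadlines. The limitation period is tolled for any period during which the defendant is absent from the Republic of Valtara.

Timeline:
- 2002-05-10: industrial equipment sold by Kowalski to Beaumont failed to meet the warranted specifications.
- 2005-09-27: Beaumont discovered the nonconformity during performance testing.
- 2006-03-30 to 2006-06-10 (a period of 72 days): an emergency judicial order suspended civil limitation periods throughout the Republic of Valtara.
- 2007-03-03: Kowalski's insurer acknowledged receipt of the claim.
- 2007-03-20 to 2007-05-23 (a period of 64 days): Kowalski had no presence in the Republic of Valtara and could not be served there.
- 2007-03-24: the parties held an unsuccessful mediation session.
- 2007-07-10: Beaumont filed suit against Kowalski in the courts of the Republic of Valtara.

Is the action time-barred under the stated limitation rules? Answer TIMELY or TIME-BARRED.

Because discovery on 2005-09-27 post-dates the 2002-05-10 act, accrual under the later-of rule falls on 2005-09-27.
The untolled deadline — 18 months after 2005-09-27 — is 2007-03-27.
The emergency suspension of filing deadlines from 2006-03-30 to 2006-06-10 tolled the period for 72 days, extending the deadline to 2007-06-07.
The period was tolled for 64 days by the defendant's absence from the jurisdiction (2007-03-20 to 2007-05-23), pushing the deadline to 2007-08-10.
None of the other events listed affects the running of the period under the stated rules.
The 2007-07-10 filing precedes the 2007-08-10 deadline; the claim is timely.

TIMELY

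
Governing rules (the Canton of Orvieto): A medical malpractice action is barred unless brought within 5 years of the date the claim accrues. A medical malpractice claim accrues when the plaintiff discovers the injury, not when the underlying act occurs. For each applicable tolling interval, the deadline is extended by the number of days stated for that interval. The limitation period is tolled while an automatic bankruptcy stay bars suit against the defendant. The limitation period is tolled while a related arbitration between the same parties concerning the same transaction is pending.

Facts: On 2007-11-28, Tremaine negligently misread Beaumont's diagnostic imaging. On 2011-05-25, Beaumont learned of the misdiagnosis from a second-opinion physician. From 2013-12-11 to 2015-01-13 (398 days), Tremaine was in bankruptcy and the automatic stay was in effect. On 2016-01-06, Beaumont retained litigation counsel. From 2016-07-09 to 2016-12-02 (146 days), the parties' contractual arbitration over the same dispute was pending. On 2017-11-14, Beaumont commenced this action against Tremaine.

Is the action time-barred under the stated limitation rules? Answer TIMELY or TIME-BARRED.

TIMELY

The claim did not accrue until Beaumont discovered the injury on 2011-05-25; the 2007-11-28 act date does not start the clock under the stated rule.
Adding the 5 years base period to 2011-05-25 gives a deadline of 2016-05-25, before any tolling.
The period was tolled for 398 days by the automatic bankruptcy stay (2013-12-11 to 2015-01-13), pushing the deadline to 2017-06-27.
Because the pending related arbitration ran from 2016-07-09 to 2016-12-02, the deadline is extended by 146 days to 2017-11-20.
The other events in the timeline have no effect on the limitation period under the stated rules.
Filing on 2017-11-14 beat the 2017-11-20 deadline — the action is timely.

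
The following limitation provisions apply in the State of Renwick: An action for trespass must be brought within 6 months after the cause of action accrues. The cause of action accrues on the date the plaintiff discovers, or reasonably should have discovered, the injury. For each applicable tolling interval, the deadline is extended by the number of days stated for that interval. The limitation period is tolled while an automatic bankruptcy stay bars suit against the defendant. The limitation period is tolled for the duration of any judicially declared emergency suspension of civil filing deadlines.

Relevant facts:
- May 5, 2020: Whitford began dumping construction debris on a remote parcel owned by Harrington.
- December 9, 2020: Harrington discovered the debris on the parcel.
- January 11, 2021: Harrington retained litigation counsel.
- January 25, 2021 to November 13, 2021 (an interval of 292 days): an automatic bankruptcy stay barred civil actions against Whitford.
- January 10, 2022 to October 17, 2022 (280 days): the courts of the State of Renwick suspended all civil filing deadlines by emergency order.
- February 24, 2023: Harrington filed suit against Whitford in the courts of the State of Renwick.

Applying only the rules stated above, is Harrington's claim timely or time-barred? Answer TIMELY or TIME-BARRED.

The claim did not accrue until Harrington discovered the injury on December 9, 2020; the May 5, 2020 act date does not start the clock under the stated rule.
6 months from December 9, 2020 is June 9, 2021.
The period was tolled for 292 days by the automatic bankruptcy stay (January 25, 2021 to November 13, 2021), pushing the deadline to March 28, 2022.
The emergency suspension of filing deadlines from January 10, 2022 to October 17, 2022 tolled the period for 280 days, extending the deadline to January 2, 2023.
None of the other events listed affects the running of the period under the stated rules.
Harrington filed on February 24, 2023, after the January 2, 2023 deadline, so the action is time-barred.

TIME-BARRED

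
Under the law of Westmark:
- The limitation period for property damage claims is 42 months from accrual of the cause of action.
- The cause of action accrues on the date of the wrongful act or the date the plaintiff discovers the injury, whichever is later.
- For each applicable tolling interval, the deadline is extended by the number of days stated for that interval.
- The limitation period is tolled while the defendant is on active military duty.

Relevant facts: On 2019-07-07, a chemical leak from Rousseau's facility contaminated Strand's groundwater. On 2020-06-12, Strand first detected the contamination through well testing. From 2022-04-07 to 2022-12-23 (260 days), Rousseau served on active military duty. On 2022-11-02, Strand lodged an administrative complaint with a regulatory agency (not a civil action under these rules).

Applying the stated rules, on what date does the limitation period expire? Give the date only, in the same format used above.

2024-08-28

Because discovery on 2020-06-12 post-dates the 2019-07-07 act, accrual under the later-of rule falls on 2020-06-12.
Adding the 42 months base period to 2020-06-12 gives a deadline of 2023-12-12, before any tolling.
The period was tolled for 260 days by the defendant's active military service (2022-04-07 to 2022-12-23), pushing the deadline to 2024-08-28.
The other events in the timeline have no effect on the limitation period under the stated rules.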